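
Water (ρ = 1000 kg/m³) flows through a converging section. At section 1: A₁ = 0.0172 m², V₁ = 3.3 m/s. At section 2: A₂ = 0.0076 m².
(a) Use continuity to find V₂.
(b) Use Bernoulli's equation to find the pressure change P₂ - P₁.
(a) Continuity: A₁V₁=A₂V₂ -> V₂=A₁V₁/A₂=0.0172*3.3/0.0076=7.47 m/s
(b) Bernoulli: P₂-P₁=0.5*rho*(V₁^2-V₂^2)/1000=0.5*1000*(3.3^2-7.47^2)/1000=-22.46 kPa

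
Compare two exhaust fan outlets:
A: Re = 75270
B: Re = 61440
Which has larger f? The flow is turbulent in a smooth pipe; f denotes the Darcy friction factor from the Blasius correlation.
f(A) = 0.01908, f(B) = 0.02007. Answer: B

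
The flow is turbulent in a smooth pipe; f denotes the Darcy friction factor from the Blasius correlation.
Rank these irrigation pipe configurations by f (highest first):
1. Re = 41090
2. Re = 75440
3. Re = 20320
Case 1: f = 0.02219
Case 2: f = 0.01907
Case 3: f = 0.02647
Ranking (highest first): 3, 1, 2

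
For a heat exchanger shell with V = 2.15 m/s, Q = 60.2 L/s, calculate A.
Formula: Q = A V
Substituting knowns: 60.2 = A·2.15·1000
Solving for A: A = (60.2/1000)/2.15 = 0.028 m²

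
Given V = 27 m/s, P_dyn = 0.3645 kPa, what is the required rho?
Formula: P_{dyn} = \frac{1}{2} \rho V^2
Substituting knowns: 0.3645 = 0.5·rho·27²/1000
Solving for rho: rho = 2·(0.3645·1000)/27² = 1 kg/m³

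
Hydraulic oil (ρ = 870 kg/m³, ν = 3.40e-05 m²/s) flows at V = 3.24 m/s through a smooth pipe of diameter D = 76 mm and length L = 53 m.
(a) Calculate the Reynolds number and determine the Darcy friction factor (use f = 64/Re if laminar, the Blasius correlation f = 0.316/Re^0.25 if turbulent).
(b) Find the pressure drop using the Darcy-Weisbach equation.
(a) Re = V·D/ν = 3.24·0.076/3.40e-05 = 7242.4 → turbulent (Re > 4000); f = 0.316/Re^0.25 = 0.316/7242.4^0.25 = 0.034254
(b) Darcy-Weisbach: ΔP = f·(L/D)·½ρV²/1000 = 0.034254·(53/0.076)·½·870·3.24²/1000 = 109.1 kPa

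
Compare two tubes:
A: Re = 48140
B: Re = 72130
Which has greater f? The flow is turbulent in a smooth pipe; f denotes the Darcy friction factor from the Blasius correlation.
f(A) = 0.02133, f(B) = 0.01928. Answer: A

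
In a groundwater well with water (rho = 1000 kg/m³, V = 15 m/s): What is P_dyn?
Formula: P_{dyn} = \frac{1}{2} \rho V^2
P_dyn = 0.5·1000·15²/1000 = 112.5 kPa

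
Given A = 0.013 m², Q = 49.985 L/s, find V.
Formula: Q = A V
Substituting knowns: 49.985 = 0.013·V·1000
Solving for V: V = (49.985/1000)/0.013 = 3.845 m/s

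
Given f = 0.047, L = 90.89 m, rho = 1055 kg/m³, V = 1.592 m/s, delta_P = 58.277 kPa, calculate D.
Formula: \Delta P = f \frac{L}{D} \frac{\rho V^2}{2}
Substituting knowns: 58.277 = 0.047·(90.89/D)·0.5·1055·1.592²/1000
Solving for D: D = 0.047·90.89·0.5·1055·1.592²/(58.277·1000) = 0.098 m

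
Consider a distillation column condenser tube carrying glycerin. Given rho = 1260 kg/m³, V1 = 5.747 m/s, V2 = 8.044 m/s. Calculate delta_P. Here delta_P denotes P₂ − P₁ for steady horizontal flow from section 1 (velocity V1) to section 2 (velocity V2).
Formula: \Delta P = \frac{1}{2} \rho (V_1^2 - V_2^2)
delta_P = 0.5·1260·(5.747² − 8.044²)/1000 = -19.96 kPa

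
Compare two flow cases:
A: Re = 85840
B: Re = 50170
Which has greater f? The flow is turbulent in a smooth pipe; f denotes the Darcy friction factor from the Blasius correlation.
f(A) = 0.01846, f(B) = 0.02111. Answer: B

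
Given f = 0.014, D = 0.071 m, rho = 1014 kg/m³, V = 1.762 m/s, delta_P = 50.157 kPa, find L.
Formula: \Delta P = f \frac{L}{D} \frac{\rho V^2}{2}
Substituting knowns: 50.157 = 0.014·(L/0.071)·0.5·1014·1.762²/1000
Solving for L: L = (50.157·1000)·0.071/(0.014·0.5·1014·1.762²) = 161.6 m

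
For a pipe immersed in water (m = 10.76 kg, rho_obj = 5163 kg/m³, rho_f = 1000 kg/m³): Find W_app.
Formula: W_{app} = mg\left(1 - \frac{\rho_f}{\rho_{obj}}\right)
W_app = 10.76·9.81·(1 − 1000/5163) = 85.11 N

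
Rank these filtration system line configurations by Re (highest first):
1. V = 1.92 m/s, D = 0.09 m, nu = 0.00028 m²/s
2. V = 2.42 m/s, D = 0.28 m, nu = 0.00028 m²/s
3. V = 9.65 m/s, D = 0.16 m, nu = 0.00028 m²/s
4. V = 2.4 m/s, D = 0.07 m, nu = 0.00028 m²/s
Case 1: Re = 617.1
Case 2: Re = 2420
Case 3: Re = 5514
Case 4: Re = 600
Ranking (highest first): 3, 2, 1, 4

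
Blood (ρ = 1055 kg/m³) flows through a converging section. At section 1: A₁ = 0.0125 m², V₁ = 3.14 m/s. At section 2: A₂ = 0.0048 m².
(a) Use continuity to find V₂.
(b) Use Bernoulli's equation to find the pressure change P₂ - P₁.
(a) Continuity: A₁V₁=A₂V₂ -> V₂=A₁V₁/A₂=0.0125*3.14/0.0048=8.18 m/s
(b) Bernoulli: P₂-P₁=0.5*rho*(V₁^2-V₂^2)/1000=0.5*1055*(3.14^2-8.18^2)/1000=-30.1 kPa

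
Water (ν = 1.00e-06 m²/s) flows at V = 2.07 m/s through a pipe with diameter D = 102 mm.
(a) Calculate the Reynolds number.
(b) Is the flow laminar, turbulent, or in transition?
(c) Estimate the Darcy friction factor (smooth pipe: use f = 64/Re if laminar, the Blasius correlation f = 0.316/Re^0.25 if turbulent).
(a) Re = V·D/ν = 2.07·0.102/1.00e-06 = 211140
(b) Flow regime: turbulent (Re > 4000)
(c) Friction factor: f = 0.316/Re^0.25 = 0.316/211140^0.25 = 0.01474 (Blasius is strictly valid for Re ≲ 1e5; used here as the smooth-pipe estimate the problem specifies)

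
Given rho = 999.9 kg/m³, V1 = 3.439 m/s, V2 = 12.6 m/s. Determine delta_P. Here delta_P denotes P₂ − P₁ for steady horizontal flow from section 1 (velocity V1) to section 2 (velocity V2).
Formula: \Delta P = \frac{1}{2} \rho (V_1^2 - V_2^2)
delta_P = 0.5·999.9·(3.439² − 12.6²)/1000 = -73.46 kPa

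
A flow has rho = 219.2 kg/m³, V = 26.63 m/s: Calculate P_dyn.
Formula: P_{dyn} = \frac{1}{2} \rho V^2
P_dyn = 0.5·219.2·26.63²/1000 = 77.72 kPa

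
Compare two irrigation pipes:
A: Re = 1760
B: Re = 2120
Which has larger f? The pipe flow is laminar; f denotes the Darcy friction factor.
f(A) = 0.03636, f(B) = 0.03019. Answer: A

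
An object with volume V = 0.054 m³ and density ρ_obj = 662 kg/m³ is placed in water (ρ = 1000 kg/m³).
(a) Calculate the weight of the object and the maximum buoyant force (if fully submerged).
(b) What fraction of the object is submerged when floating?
(a) W=rho_obj*g*V=662*9.81*0.054=350.7 N; F_B(max)=rho*g*V=1000*9.81*0.054=529.7 N
(b) Floating fraction=rho_obj/rho=662/1000=0.662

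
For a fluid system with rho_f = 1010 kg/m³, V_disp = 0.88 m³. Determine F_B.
Formula: F_B = \rho_f g V_{disp}
F_B = 1010·9.81·0.88 = 8719 N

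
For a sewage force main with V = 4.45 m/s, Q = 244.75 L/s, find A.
Formula: Q = A V
Substituting knowns: 244.75 = A·4.45·1000
Solving for A: A = (244.75/1000)/4.45 = 0.055 m²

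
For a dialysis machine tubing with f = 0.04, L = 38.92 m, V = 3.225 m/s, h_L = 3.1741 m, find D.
Formula: h_L = f \frac{L}{D} \frac{V^2}{2g}
Substituting knowns: 3.1741 = 0.04·(38.92/D)·3.225²/(2·9.81)
Solving for D: D = 0.04·38.92·3.225²/(2·9.81·3.1741) = 0.26 m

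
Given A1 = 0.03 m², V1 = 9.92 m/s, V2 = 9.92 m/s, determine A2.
Formula: V_2 = \frac{A_1 V_1}{A_2}
Substituting knowns: 9.92 = 0.03·9.92/A2
Solving for A2: A2 = 0.03·9.92/9.92 = 0.03 m²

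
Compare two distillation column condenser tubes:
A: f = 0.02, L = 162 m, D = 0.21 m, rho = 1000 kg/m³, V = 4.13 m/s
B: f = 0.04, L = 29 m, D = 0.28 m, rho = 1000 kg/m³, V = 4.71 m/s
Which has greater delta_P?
delta_P(A) = 131.6 kPa, delta_P(B) = 45.95 kPa. Answer: A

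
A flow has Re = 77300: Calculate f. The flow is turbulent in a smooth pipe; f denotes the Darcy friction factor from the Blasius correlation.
Formula: f = \frac{0.316}{Re^{0.25}}
f = 0.316/77300^0.25 = 0.01895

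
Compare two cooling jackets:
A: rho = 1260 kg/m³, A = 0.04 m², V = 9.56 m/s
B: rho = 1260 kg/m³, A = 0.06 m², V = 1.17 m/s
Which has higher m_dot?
m_dot(A) = 481.8 kg/s, m_dot(B) = 88.45 kg/s. Answer: A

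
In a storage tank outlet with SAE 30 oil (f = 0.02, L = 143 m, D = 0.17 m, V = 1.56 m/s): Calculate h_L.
Formula: h_L = f \frac{L}{D} \frac{V^2}{2g}
h_L = 0.02·(143/0.17)·1.56²/(2·9.81) = 2.087 m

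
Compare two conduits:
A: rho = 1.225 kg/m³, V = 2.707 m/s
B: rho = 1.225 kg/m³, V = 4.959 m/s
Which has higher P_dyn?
P_dyn(A) = 0.004488 kPa, P_dyn(B) = 0.01506 kPa. Answer: B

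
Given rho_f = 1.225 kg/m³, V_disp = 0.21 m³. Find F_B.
Formula: F_B = \rho_f g V_{disp}
F_B = 1.225·9.81·0.21 = 2.524 N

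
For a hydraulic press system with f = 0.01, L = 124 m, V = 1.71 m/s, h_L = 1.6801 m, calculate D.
Formula: h_L = f \frac{L}{D} \frac{V^2}{2g}
Substituting knowns: 1.6801 = 0.01·(124/D)·1.71²/(2·9.81)
Solving for D: D = 0.01·124·1.71²/(2·9.81·1.6801) = 0.11 m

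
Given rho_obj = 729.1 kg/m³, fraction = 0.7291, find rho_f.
Formula: f_{sub} = \frac{\rho_{obj}}{\rho_f}
Substituting knowns: 0.7291 = 729.1/rho_f
Solving for rho_f: rho_f = 729.1/0.7291 = 1000 kg/m³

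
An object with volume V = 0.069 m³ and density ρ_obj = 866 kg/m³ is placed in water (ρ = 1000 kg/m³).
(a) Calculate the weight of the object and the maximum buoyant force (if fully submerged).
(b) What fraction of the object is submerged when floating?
(a) W=rho_obj*g*V=866*9.81*0.069=586.2 N; F_B(max)=rho*g*V=1000*9.81*0.069=676.9 N
(b) Floating fraction=rho_obj/rho=866/1000=0.866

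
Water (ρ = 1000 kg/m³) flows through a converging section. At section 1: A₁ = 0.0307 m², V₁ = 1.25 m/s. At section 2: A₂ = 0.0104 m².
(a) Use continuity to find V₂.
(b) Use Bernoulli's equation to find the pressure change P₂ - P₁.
(a) Continuity: A₁V₁=A₂V₂ -> V₂=A₁V₁/A₂=0.0307*1.25/0.0104=3.69 m/s
(b) Bernoulli: P₂-P₁=0.5*rho*(V₁^2-V₂^2)/1000=0.5*1000*(1.25^2-3.69^2)/1000=-6.027 kPa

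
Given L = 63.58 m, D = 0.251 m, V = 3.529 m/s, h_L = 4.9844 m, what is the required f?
Formula: h_L = f \frac{L}{D} \frac{V^2}{2g}
Substituting knowns: 4.9844 = f·(63.58/0.251)·3.529²/(2·9.81)
Solving for f: f = 4.9844·2·9.81/((63.58/0.251)·3.529²) = 0.031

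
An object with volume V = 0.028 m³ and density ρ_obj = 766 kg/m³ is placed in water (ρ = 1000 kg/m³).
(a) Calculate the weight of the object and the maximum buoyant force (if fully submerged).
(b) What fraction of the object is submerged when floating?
(a) W=rho_obj*g*V=766*9.81*0.028=210.4 N; F_B(max)=rho*g*V=1000*9.81*0.028=274.7 N
(b) Floating fraction=rho_obj/rho=766/1000=0.766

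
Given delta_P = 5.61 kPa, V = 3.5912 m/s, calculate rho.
Formula: V = \sqrt{\frac{2 \Delta P}{\rho}}
Substituting knowns: 3.5912 = √(2·(5.61·1000)/rho)
Solving for rho: rho = 2·(5.61·1000)/3.5912² = 870 kg/m³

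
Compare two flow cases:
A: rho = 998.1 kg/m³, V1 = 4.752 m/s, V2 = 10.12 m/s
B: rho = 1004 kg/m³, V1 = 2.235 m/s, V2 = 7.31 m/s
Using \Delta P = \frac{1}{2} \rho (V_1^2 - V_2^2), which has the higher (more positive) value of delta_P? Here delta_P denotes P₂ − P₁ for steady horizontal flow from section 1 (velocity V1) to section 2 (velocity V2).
delta_P(A) = -39.84 kPa, delta_P(B) = -24.32 kPa. Answer: B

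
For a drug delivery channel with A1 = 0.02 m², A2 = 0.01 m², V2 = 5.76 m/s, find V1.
Formula: V_2 = \frac{A_1 V_1}{A_2}
Substituting knowns: 5.76 = 0.02·V1/0.01
Solving for V1: V1 = 5.76·0.01/0.02 = 2.88 m/s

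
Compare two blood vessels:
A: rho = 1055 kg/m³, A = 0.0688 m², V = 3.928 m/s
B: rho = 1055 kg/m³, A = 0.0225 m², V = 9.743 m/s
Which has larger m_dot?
m_dot(A) = 285.1 kg/s, m_dot(B) = 231.3 kg/s. Answer: A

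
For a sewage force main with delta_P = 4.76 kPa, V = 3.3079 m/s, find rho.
Formula: V = \sqrt{\frac{2 \Delta P}{\rho}}
Substituting knowns: 3.3079 = √(2·(4.76·1000)/rho)
Solving for rho: rho = 2·(4.76·1000)/3.3079² = 870 kg/m³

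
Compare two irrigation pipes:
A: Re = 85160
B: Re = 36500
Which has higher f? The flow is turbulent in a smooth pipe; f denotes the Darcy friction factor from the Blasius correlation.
f(A) = 0.0185, f(B) = 0.02286. Answer: B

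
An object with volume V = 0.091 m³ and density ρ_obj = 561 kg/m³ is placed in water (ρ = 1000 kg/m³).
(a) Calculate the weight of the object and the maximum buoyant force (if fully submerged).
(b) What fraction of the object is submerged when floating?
(a) W=rho_obj*g*V=561*9.81*0.091=500.8 N; F_B(max)=rho*g*V=1000*9.81*0.091=892.7 N
(b) Floating fraction=rho_obj/rho=561/1000=0.561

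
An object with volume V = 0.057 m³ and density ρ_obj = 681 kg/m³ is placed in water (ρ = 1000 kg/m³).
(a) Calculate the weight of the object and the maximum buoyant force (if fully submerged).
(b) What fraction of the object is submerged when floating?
(a) W=rho_obj*g*V=681*9.81*0.057=380.8 N; F_B(max)=rho*g*V=1000*9.81*0.057=559.2 N
(b) Floating fraction=rho_obj/rho=681/1000=0.681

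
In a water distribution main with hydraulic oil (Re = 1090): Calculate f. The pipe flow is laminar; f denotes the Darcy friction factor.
Formula: f = \frac{64}{Re}
f = 64/1090 = 0.05872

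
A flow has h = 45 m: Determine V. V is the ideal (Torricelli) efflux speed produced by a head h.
Formula: V = \sqrt{2 g h}
V = √(2·9.81·45) = 29.71 m/s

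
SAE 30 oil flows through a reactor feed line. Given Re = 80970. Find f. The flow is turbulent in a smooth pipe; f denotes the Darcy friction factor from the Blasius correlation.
Formula: f = \frac{0.316}{Re^{0.25}}
f = 0.316/80970^0.25 = 0.01873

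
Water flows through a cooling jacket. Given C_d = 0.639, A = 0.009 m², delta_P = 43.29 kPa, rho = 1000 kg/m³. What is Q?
Formula: Q = C_d A \sqrt{\frac{2 \Delta P}{\rho}}
Q = 0.639·0.009·√(2·(43.29·1000)/1000)·1000 = 53.51 L/s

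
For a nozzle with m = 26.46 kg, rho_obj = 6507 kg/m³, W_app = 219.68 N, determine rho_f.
Formula: W_{app} = mg\left(1 - \frac{\rho_f}{\rho_{obj}}\right)
Substituting knowns: 219.68 = 26.46·9.81·(1 − rho_f/6507)
Solving for rho_f: rho_f = 6507·(1 − 219.68/(26.46·9.81)) = 1000 kg/m³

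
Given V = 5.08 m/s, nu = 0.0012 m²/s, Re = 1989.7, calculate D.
Formula: Re = \frac{V D}{\nu}
Substituting knowns: 1989.7 = 5.08·D/0.0012
Solving for D: D = 1989.7·0.0012/5.08 = 0.47 m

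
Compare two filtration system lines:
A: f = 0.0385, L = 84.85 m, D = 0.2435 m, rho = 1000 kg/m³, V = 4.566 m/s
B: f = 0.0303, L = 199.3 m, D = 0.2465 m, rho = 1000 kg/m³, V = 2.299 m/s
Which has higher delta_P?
delta_P(A) = 139.8 kPa, delta_P(B) = 64.74 kPa. Answer: A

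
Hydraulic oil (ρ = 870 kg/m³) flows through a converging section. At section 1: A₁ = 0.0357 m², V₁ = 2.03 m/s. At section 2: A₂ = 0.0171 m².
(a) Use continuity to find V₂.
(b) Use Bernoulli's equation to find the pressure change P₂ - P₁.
(a) Continuity: A₁V₁=A₂V₂ -> V₂=A₁V₁/A₂=0.0357*2.03/0.0171=4.24 m/s
(b) Bernoulli: P₂-P₁=0.5*rho*(V₁^2-V₂^2)/1000=0.5*870*(2.03^2-4.24^2)/1000=-6.028 kPa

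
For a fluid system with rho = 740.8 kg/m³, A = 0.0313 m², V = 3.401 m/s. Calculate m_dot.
Formula: \dot{m} = \rho A V
m_dot = 740.8·0.0313·3.401 = 78.86 kg/s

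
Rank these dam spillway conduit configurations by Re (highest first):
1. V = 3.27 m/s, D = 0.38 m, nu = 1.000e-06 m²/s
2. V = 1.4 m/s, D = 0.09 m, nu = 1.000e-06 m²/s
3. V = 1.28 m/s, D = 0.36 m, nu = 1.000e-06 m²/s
Case 1: Re = 1.243e+06
Case 2: Re = 126000
Case 3: Re = 460800
Ranking (highest first): 1, 3, 2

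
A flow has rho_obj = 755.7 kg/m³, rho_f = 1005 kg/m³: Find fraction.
Formula: f_{sub} = \frac{\rho_{obj}}{\rho_f}
fraction = 755.7/1005 = 0.7519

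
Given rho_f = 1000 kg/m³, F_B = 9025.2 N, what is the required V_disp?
Formula: F_B = \rho_f g V_{disp}
Substituting knowns: 9025.2 = 1000·9.81·V_disp
Solving for V_disp: V_disp = 9025.2/(1000·9.81) = 0.92 m³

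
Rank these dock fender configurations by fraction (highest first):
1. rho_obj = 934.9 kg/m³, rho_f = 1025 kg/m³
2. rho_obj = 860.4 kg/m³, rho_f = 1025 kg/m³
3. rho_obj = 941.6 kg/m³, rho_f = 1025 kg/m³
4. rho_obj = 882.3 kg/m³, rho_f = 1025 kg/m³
Case 1: fraction = 0.9121
Case 2: fraction = 0.8394
Case 3: fraction = 0.9186
Case 4: fraction = 0.8608
Ranking (highest first): 3, 1, 4, 2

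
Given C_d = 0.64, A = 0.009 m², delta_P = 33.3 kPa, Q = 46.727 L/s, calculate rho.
Formula: Q = C_d A \sqrt{\frac{2 \Delta P}{\rho}}
Substituting knowns: 46.727 = 0.64·0.009·√(2·(33.3·1000)/rho)·1000
Solving for rho: rho = 2·(33.3·1000)/((46.727/1000)/(0.64·0.009))² = 1012 kg/m³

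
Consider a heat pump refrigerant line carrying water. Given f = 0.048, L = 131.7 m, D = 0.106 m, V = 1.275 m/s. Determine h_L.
Formula: h_L = f \frac{L}{D} \frac{V^2}{2g}
h_L = 0.048·(131.7/0.106)·1.275²/(2·9.81) = 4.941 m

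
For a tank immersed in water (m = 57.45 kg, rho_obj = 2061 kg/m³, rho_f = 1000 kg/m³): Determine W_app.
Formula: W_{app} = mg\left(1 - \frac{\rho_f}{\rho_{obj}}\right)
W_app = 57.45·9.81·(1 − 1000/2061) = 290.1 N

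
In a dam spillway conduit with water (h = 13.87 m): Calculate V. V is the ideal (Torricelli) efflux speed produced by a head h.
Formula: V = \sqrt{2 g h}
V = √(2·9.81·13.87) = 16.5 m/s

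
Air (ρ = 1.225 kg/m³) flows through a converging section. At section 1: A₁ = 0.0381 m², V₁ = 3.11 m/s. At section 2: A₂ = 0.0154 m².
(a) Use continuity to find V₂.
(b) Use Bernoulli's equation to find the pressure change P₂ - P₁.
(a) Continuity: A₁V₁=A₂V₂ -> V₂=A₁V₁/A₂=0.0381*3.11/0.0154=7.69 m/s
(b) Bernoulli: P₂-P₁=0.5*rho*(V₁^2-V₂^2)/1000=0.5*1.225*(3.11^2-7.69^2)/1000=-0.0303 kPa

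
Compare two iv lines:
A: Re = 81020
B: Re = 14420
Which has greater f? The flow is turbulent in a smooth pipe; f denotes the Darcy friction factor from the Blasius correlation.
f(A) = 0.01873, f(B) = 0.02884. Answer: B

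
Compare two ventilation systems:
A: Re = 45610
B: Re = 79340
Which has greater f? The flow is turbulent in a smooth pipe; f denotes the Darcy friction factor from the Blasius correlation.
f(A) = 0.02162, f(B) = 0.01883. Answer: A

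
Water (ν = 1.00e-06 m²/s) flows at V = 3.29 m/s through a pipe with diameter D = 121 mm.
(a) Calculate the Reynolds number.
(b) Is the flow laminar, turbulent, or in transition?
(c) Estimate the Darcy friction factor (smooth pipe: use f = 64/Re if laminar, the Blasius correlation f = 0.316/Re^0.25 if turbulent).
(a) Re = V·D/ν = 3.29·0.121/1.00e-06 = 398090
(b) Flow regime: turbulent (Re > 4000)
(c) Friction factor: f = 0.316/Re^0.25 = 0.316/398090^0.25 = 0.01258 (Blasius is strictly valid for Re ≲ 1e5; used here as the smooth-pipe estimate the problem specifies)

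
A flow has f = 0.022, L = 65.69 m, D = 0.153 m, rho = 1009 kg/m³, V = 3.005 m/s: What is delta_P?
Formula: \Delta P = f \frac{L}{D} \frac{\rho V^2}{2}
delta_P = 0.022·(65.69/0.153)·0.5·1009·3.005²/1000 = 43.03 kPa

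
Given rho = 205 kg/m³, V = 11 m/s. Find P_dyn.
Formula: P_{dyn} = \frac{1}{2} \rho V^2
P_dyn = 0.5·205·11²/1000 = 12.4 kPa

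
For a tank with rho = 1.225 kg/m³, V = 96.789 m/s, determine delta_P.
Formula: V = \sqrt{\frac{2 \Delta P}{\rho}}
Substituting knowns: 96.789 = √(2·(delta_P·1000)/1.225)
Solving for delta_P: delta_P = 96.789²·1.225/2/1000 = 5.738 kPa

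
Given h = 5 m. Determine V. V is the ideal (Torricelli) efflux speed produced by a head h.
Formula: V = \sqrt{2 g h}
V = √(2·9.81·5) = 9.905 m/s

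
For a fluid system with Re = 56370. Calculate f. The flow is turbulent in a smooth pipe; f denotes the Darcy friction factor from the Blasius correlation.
Formula: f = \frac{0.316}{Re^{0.25}}
f = 0.316/56370^0.25 = 0.02051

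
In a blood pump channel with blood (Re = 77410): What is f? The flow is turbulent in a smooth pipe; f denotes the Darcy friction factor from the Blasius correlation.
Formula: f = \frac{0.316}{Re^{0.25}}
f = 0.316/77410^0.25 = 0.01894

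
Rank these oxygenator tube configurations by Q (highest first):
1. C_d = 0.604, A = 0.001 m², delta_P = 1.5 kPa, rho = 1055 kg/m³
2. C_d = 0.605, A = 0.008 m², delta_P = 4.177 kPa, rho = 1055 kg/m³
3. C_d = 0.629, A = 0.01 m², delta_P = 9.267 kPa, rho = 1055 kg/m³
Case 1: Q = 1.019 L/s
Case 2: Q = 13.62 L/s
Case 3: Q = 26.36 L/s
Ranking (highest first): 3, 2, 1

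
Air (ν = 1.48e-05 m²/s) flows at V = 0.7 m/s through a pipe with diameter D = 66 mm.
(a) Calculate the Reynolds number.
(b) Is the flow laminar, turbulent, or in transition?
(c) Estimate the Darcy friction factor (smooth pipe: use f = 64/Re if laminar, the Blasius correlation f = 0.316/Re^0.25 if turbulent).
(a) Re = V·D/ν = 0.7·0.066/1.48e-05 = 3121.6
(b) Flow regime: transition (2300 ≤ Re ≤ 4000)
(c) Friction factor: f ≈ 0.04 (transitional regime, no simple correlation)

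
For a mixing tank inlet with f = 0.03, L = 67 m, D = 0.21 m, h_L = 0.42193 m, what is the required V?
Formula: h_L = f \frac{L}{D} \frac{V^2}{2g}
Substituting knowns: 0.42193 = 0.03·(67/0.21)·V²/(2·9.81)
Solving for V: V = √(0.42193·2·9.81/(0.03·(67/0.21))) = 0.93 m/s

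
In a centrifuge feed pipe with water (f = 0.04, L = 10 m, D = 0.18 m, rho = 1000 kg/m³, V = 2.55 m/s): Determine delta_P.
Formula: \Delta P = f \frac{L}{D} \frac{\rho V^2}{2}
delta_P = 0.04·(10/0.18)·0.5·1000·2.55²/1000 = 7.225 kPa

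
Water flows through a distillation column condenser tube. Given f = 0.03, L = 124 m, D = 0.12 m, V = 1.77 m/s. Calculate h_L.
Formula: h_L = f \frac{L}{D} \frac{V^2}{2g}
h_L = 0.03·(124/0.12)·1.77²/(2·9.81) = 4.95 m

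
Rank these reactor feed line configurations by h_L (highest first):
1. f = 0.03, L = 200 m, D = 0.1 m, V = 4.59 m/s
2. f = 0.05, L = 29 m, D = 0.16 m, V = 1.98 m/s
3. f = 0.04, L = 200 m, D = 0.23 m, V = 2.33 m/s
Case 1: h_L = 64.43 m
Case 2: h_L = 1.811 m
Case 3: h_L = 9.624 m
Ranking (highest first): 1, 3, 2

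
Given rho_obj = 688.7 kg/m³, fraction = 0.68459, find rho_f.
Formula: f_{sub} = \frac{\rho_{obj}}{\rho_f}
Substituting knowns: 0.68459 = 688.7/rho_f
Solving for rho_f: rho_f = 688.7/0.68459 = 1006 kg/m³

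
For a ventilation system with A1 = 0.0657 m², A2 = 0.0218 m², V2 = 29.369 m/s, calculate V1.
Formula: V_2 = \frac{A_1 V_1}{A_2}
Substituting knowns: 29.369 = 0.0657·V1/0.0218
Solving for V1: V1 = 29.369·0.0218/0.0657 = 9.745 m/s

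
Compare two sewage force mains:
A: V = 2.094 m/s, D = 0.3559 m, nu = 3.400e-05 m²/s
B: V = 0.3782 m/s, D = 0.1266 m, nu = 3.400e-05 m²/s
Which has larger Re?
Re(A) = 21919, Re(B) = 1408. Answer: A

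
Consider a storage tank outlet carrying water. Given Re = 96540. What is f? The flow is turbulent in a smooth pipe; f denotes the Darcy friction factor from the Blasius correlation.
Formula: f = \frac{0.316}{Re^{0.25}}
f = 0.316/96540^0.25 = 0.01793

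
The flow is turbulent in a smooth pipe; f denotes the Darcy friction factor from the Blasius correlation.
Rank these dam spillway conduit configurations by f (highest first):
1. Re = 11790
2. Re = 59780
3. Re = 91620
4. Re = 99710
Case 1: f = 0.03033
Case 2: f = 0.02021
Case 3: f = 0.01816
Case 4: f = 0.01778
Ranking (highest first): 1, 2, 3, 4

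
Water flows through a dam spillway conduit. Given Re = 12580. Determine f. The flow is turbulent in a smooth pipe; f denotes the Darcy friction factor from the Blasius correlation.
Formula: f = \frac{0.316}{Re^{0.25}}
f = 0.316/12580^0.25 = 0.02984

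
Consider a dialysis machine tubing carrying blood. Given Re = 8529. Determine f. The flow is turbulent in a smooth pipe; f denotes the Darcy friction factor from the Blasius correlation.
Formula: f = \frac{0.316}{Re^{0.25}}
f = 0.316/8529^0.25 = 0.03288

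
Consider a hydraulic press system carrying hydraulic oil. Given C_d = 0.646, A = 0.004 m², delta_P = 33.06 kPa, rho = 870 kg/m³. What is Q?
Formula: Q = C_d A \sqrt{\frac{2 \Delta P}{\rho}}
Q = 0.646·0.004·√(2·(33.06·1000)/870)·1000 = 22.53 L/s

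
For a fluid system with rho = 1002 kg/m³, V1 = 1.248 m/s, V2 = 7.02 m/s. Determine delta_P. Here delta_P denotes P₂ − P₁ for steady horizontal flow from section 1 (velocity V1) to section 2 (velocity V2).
Formula: \Delta P = \frac{1}{2} \rho (V_1^2 - V_2^2)
delta_P = 0.5·1002·(1.248² − 7.02²)/1000 = -23.91 kPa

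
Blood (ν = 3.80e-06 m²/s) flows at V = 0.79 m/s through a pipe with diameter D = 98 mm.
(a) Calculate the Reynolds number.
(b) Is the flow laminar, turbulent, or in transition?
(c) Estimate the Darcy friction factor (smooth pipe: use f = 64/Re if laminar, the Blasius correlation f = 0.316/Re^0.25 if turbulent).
(a) Re = V·D/ν = 0.79·0.098/3.80e-06 = 20374
(b) Flow regime: turbulent (Re > 4000)
(c) Friction factor: f = 0.316/Re^0.25 = 0.316/20374^0.25 = 0.02645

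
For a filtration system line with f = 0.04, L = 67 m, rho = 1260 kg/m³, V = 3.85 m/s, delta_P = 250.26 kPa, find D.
Formula: \Delta P = f \frac{L}{D} \frac{\rho V^2}{2}
Substituting knowns: 250.26 = 0.04·(67/D)·0.5·1260·3.85²/1000
Solving for D: D = 0.04·67·0.5·1260·3.85²/(250.26·1000) = 0.1 m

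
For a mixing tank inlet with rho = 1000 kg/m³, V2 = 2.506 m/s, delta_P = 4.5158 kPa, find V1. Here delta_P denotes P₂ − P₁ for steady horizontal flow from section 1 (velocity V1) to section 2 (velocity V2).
Formula: \Delta P = \frac{1}{2} \rho (V_1^2 - V_2^2)
Substituting knowns: 4.5158 = 0.5·1000·(V1² − 2.506²)/1000
Solving for V1: V1 = √(2.506² + 2·(4.5158·1000)/1000) = 3.913 m/s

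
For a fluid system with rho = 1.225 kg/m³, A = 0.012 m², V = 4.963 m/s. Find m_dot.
Formula: \dot{m} = \rho A V
m_dot = 1.225·0.012·4.963 = 0.07296 kg/s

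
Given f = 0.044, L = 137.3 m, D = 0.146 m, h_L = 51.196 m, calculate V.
Formula: h_L = f \frac{L}{D} \frac{V^2}{2g}
Substituting knowns: 51.196 = 0.044·(137.3/0.146)·V²/(2·9.81)
Solving for V: V = √(51.196·2·9.81/(0.044·(137.3/0.146))) = 4.927 m/s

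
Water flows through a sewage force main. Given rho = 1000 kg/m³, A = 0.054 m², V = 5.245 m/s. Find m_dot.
Formula: \dot{m} = \rho A V
m_dot = 1000·0.054·5.245 = 283.2 kg/s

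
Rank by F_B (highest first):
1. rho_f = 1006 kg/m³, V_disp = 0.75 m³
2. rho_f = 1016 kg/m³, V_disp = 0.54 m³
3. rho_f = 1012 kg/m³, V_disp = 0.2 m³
Case 1: F_B = 7402 N
Case 2: F_B = 5382 N
Case 3: F_B = 1986 N
Ranking (highest first): 1, 2, 3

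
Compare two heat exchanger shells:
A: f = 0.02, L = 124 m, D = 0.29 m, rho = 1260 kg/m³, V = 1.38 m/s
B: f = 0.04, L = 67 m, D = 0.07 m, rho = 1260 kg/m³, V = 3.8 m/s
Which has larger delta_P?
delta_P(A) = 10.26 kPa, delta_P(B) = 348.3 kPa. Answer: B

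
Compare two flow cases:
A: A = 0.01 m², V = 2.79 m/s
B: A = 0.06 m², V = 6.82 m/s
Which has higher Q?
Q(A) = 27.9 L/s, Q(B) = 409.2 L/s. Answer: B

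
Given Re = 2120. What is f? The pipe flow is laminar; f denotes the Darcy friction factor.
Formula: f = \frac{64}{Re}
f = 64/2120 = 0.03019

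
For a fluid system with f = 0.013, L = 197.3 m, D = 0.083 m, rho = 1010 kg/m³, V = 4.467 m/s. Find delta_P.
Formula: \Delta P = f \frac{L}{D} \frac{\rho V^2}{2}
delta_P = 0.013·(197.3/0.083)·0.5·1010·4.467²/1000 = 311.4 kPa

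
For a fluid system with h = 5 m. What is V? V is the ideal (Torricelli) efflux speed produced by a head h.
Formula: V = \sqrt{2 g h}
V = √(2·9.81·5) = 9.905 m/s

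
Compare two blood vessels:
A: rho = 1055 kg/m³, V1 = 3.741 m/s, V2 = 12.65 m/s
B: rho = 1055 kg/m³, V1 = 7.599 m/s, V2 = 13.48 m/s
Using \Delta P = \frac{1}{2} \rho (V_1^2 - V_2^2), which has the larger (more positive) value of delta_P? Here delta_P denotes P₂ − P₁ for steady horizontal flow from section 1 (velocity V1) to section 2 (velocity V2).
delta_P(A) = -77.03 kPa, delta_P(B) = -65.39 kPa. Answer: B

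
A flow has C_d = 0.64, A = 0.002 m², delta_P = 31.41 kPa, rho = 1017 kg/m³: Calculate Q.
Formula: Q = C_d A \sqrt{\frac{2 \Delta P}{\rho}}
Q = 0.64·0.002·√(2·(31.41·1000)/1017)·1000 = 10.06 L/s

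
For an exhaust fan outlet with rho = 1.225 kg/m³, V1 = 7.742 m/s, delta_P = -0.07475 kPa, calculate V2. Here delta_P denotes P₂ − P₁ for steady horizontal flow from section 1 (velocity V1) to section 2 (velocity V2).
Formula: \Delta P = \frac{1}{2} \rho (V_1^2 - V_2^2)
Substituting knowns: -0.07475 = 0.5·1.225·(7.742² − V2²)/1000
Solving for V2: V2 = √(7.742² − 2·(-0.07475·1000)/1.225) = 13.49 m/s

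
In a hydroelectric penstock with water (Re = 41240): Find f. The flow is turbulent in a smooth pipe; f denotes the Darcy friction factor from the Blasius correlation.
Formula: f = \frac{0.316}{Re^{0.25}}
f = 0.316/41240^0.25 = 0.02217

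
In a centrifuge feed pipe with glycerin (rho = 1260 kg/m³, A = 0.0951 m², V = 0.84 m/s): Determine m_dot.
Formula: \dot{m} = \rho A V
m_dot = 1260·0.0951·0.84 = 100.7 kg/s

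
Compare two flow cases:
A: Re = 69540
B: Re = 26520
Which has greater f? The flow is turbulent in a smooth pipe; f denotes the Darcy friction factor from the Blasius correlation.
f(A) = 0.01946, f(B) = 0.02476. Answer: B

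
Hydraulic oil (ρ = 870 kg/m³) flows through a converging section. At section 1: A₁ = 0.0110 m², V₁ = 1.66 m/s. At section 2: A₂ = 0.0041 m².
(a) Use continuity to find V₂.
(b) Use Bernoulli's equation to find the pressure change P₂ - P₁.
(a) Continuity: A₁V₁=A₂V₂ -> V₂=A₁V₁/A₂=0.0110*1.66/0.0041=4.45 m/s
(b) Bernoulli: P₂-P₁=0.5*rho*(V₁^2-V₂^2)/1000=0.5*870*(1.66^2-4.45^2)/1000=-7.415 kPa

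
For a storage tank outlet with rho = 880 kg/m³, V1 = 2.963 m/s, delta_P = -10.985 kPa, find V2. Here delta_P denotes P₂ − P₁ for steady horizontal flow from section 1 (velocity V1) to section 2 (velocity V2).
Formula: \Delta P = \frac{1}{2} \rho (V_1^2 - V_2^2)
Substituting knowns: -10.985 = 0.5·880·(2.963² − V2²)/1000
Solving for V2: V2 = √(2.963² − 2·(-10.985·1000)/880) = 5.809 m/s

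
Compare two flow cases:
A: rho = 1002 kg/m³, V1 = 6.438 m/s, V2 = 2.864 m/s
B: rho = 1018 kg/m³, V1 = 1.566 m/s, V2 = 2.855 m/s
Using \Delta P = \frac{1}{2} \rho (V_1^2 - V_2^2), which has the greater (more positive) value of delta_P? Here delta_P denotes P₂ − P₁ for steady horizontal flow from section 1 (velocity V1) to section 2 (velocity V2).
delta_P(A) = 16.66 kPa, delta_P(B) = -2.901 kPa. Answer: A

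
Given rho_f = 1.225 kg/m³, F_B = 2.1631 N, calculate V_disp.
Formula: F_B = \rho_f g V_{disp}
Substituting knowns: 2.1631 = 1.225·9.81·V_disp
Solving for V_disp: V_disp = 2.1631/(1.225·9.81) = 0.18 m³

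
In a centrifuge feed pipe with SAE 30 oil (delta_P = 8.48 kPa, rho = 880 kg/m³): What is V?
Formula: V = \sqrt{\frac{2 \Delta P}{\rho}}
V = √(2·(8.48·1000)/880) = 4.39 m/s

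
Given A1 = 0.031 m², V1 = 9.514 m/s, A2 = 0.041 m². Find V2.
Formula: V_2 = \frac{A_1 V_1}{A_2}
V2 = 0.031·9.514/0.041 = 7.194 m/s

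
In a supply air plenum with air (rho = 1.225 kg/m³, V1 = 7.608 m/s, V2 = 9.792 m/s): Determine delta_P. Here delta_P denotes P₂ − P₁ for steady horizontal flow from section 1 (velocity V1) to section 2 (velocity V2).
Formula: \Delta P = \frac{1}{2} \rho (V_1^2 - V_2^2)
delta_P = 0.5·1.225·(7.608² − 9.792²)/1000 = -0.02328 kPa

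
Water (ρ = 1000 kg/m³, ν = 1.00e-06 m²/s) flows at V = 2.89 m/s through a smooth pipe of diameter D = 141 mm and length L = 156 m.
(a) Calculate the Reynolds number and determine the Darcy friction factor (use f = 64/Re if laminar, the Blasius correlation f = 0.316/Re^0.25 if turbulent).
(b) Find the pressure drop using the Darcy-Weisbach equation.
(a) Re = V·D/ν = 2.89·0.141/1.00e-06 = 407490 → turbulent (Re > 4000); f = 0.316/Re^0.25 = 0.316/407490^0.25 = 0.012507 (Blasius is strictly valid for Re ≲ 1e5; used here as the smooth-pipe estimate the problem specifies)
(b) Darcy-Weisbach: ΔP = f·(L/D)·½ρV²/1000 = 0.012507·(156/0.141)·½·1000·2.89²/1000 = 57.79 kPa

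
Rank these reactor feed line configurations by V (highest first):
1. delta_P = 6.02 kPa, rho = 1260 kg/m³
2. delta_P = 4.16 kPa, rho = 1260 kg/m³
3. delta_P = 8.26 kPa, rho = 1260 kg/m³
Case 1: V = 3.091 m/s
Case 2: V = 2.57 m/s
Case 3: V = 3.621 m/s
Ranking (highest first): 3, 1, 2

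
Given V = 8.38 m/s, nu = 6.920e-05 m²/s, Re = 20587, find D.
Formula: Re = \frac{V D}{\nu}
Substituting knowns: 20587 = 8.38·D/6.920e-05
Solving for D: D = 20587·6.920e-05/8.38 = 0.17 m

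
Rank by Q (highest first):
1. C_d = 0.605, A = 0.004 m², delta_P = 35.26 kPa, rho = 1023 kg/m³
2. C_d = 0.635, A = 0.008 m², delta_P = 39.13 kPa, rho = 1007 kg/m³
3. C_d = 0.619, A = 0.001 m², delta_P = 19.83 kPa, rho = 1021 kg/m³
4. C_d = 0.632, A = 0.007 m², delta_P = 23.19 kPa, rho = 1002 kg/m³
Case 1: Q = 20.09 L/s
Case 2: Q = 44.78 L/s
Case 3: Q = 3.858 L/s
Case 4: Q = 30.1 L/s
Ranking (highest first): 2, 4, 1, 3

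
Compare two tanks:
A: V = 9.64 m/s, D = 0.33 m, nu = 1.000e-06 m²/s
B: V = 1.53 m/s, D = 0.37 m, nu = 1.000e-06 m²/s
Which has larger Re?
Re(A) = 3.181e+06, Re(B) = 566100. Answer: A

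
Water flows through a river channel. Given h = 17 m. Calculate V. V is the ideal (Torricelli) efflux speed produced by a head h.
Formula: V = \sqrt{2 g h}
V = √(2·9.81·17) = 18.26 m/s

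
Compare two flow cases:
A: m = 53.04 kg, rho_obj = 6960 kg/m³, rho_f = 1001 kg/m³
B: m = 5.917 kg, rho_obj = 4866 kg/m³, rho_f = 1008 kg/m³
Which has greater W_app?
W_app(A) = 445.5 N, W_app(B) = 46.02 N. Answer: A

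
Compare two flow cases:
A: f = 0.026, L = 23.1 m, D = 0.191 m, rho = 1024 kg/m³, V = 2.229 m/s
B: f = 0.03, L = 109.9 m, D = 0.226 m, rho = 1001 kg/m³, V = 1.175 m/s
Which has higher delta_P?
delta_P(A) = 7.999 kPa, delta_P(B) = 10.08 kPa. Answer: B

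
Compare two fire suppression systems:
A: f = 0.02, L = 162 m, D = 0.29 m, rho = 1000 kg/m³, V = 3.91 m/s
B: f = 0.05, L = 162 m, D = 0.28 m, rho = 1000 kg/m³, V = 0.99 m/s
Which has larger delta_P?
delta_P(A) = 85.4 kPa, delta_P(B) = 14.18 kPa. Answer: A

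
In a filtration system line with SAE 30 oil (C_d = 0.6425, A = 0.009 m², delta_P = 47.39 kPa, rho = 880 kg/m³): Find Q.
Formula: Q = C_d A \sqrt{\frac{2 \Delta P}{\rho}}
Q = 0.6425·0.009·√(2·(47.39·1000)/880)·1000 = 60.01 L/s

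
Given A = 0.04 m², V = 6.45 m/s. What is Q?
Formula: Q = A V
Q = 0.04·6.45·1000 = 258 L/s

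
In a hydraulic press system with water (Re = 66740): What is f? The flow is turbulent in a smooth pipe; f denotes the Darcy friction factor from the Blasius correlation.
Formula: f = \frac{0.316}{Re^{0.25}}
f = 0.316/66740^0.25 = 0.01966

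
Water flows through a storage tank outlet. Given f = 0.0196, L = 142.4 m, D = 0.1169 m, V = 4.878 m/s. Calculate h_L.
Formula: h_L = f \frac{L}{D} \frac{V^2}{2g}
h_L = 0.0196·(142.4/0.1169)·4.878²/(2·9.81) = 28.96 m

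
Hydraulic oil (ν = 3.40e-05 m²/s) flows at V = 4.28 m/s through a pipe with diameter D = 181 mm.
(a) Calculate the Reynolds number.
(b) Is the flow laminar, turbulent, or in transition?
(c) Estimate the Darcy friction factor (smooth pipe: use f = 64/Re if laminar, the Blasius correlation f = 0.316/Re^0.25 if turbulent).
(a) Re = V·D/ν = 4.28·0.181/3.40e-05 = 22785
(b) Flow regime: turbulent (Re > 4000)
(c) Friction factor: f = 0.316/Re^0.25 = 0.316/22785^0.25 = 0.02572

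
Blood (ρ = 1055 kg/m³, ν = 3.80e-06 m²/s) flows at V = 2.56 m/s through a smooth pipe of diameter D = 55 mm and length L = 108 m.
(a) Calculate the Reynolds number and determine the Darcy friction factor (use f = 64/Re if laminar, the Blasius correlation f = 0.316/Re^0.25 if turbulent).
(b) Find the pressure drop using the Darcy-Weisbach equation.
(a) Re = V·D/ν = 2.56·0.055/3.80e-06 = 37053 → turbulent (Re > 4000); f = 0.316/Re^0.25 = 0.316/37053^0.25 = 0.022776
(b) Darcy-Weisbach: ΔP = f·(L/D)·½ρV²/1000 = 0.022776·(108/0.055)·½·1055·2.56²/1000 = 154.6 kPa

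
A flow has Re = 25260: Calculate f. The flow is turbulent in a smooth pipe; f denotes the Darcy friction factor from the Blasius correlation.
Formula: f = \frac{0.316}{Re^{0.25}}
f = 0.316/25260^0.25 = 0.02507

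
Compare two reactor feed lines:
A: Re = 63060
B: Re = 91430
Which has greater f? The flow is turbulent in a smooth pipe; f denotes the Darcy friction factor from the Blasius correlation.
f(A) = 0.01994, f(B) = 0.01817. Answer: A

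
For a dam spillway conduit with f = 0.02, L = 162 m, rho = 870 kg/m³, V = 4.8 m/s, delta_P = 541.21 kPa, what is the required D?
Formula: \Delta P = f \frac{L}{D} \frac{\rho V^2}{2}
Substituting knowns: 541.21 = 0.02·(162/D)·0.5·870·4.8²/1000
Solving for D: D = 0.02·162·0.5·870·4.8²/(541.21·1000) = 0.06 m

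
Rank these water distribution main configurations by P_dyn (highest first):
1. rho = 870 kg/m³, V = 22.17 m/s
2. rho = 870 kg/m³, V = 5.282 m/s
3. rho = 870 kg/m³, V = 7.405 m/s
Case 1: P_dyn = 213.8 kPa
Case 2: P_dyn = 12.14 kPa
Case 3: P_dyn = 23.85 kPa
Ranking (highest first): 1, 3, 2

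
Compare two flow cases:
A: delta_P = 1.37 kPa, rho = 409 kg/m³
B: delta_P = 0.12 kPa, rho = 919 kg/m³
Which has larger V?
V(A) = 2.588 m/s, V(B) = 0.511 m/s. Answer: A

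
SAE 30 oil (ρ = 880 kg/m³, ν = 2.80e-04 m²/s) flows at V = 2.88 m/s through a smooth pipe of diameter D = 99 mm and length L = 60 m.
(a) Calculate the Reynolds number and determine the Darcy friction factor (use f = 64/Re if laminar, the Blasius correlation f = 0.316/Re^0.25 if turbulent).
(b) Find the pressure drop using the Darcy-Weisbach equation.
(a) Re = V·D/ν = 2.88·0.099/2.80e-04 = 1018.3 → laminar (Re < 2300); f = 64/Re = 64/1018.3 = 0.06285
(b) Darcy-Weisbach: ΔP = f·(L/D)·½ρV²/1000 = 0.06285·(60/0.099)·½·880·2.88²/1000 = 139 kPa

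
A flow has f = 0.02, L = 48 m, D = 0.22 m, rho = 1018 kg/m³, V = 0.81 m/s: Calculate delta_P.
Formula: \Delta P = f \frac{L}{D} \frac{\rho V^2}{2}
delta_P = 0.02·(48/0.22)·0.5·1018·0.81²/1000 = 1.457 kPa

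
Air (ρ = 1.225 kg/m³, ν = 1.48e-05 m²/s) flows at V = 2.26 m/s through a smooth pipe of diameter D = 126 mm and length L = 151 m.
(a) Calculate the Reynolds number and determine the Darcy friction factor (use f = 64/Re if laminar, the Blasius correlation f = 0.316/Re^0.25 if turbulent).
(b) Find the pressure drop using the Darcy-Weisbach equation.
(a) Re = V·D/ν = 2.26·0.126/1.48e-05 = 19241 → turbulent (Re > 4000); f = 0.316/Re^0.25 = 0.316/19241^0.25 = 0.026831
(b) Darcy-Weisbach: ΔP = f·(L/D)·½ρV²/1000 = 0.026831·(151/0.126)·½·1.225·2.26²/1000 = 0.1006 kPa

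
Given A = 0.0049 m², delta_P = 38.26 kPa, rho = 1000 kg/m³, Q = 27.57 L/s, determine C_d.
Formula: Q = C_d A \sqrt{\frac{2 \Delta P}{\rho}}
Substituting knowns: 27.57 = C_d·0.0049·√(2·(38.26·1000)/1000)·1000
Solving for C_d: C_d = (27.57/1000)/(0.0049·√(2·(38.26·1000)/1000)) = 0.6432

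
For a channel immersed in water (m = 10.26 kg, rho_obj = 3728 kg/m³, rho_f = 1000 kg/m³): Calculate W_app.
Formula: W_{app} = mg\left(1 - \frac{\rho_f}{\rho_{obj}}\right)
W_app = 10.26·9.81·(1 − 1000/3728) = 73.65 N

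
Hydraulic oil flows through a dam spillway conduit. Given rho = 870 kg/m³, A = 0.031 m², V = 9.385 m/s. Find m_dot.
Formula: \dot{m} = \rho A V
m_dot = 870·0.031·9.385 = 253.1 kg/s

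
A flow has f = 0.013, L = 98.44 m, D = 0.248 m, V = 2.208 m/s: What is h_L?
Formula: h_L = f \frac{L}{D} \frac{V^2}{2g}
h_L = 0.013·(98.44/0.248)·2.208²/(2·9.81) = 1.282 m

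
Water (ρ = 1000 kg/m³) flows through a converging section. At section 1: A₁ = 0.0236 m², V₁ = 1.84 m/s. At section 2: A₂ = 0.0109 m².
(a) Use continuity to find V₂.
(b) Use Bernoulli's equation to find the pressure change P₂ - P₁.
(a) Continuity: A₁V₁=A₂V₂ -> V₂=A₁V₁/A₂=0.0236*1.84/0.0109=3.98 m/s
(b) Bernoulli: P₂-P₁=0.5*rho*(V₁^2-V₂^2)/1000=0.5*1000*(1.84^2-3.98^2)/1000=-6.227 kPa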